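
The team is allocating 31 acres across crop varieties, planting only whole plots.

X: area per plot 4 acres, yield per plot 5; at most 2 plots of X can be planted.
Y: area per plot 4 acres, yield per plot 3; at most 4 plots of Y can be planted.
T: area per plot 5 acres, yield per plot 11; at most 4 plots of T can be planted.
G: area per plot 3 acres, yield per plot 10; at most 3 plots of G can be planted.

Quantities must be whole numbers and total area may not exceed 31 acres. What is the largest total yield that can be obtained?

74

This is a bounded integer knapsack.
Take 4×T and 3×G: area 29 ≤ 31, yield 4·11 + 3·10 = 74.
G has the best ratio (10/3) and is taken to its limit of 3; remaining capacity is filled optimally with the others.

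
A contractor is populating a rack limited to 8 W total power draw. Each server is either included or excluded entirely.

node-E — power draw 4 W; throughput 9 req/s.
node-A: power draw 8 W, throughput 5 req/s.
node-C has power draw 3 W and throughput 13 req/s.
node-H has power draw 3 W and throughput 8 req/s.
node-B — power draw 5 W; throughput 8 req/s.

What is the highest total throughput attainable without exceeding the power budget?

Allowing fractional choices, the relaxed optimum would be about 25.5, but servers are indivisible.
node-C + node-H: power draw 3 + 3 = 6 ≤ 8, throughput 13 + 8 = 21.
node-E + node-C: power draw 4 + 3 = 7 ≤ 8, throughput 9 + 13 = 22.
Best is node-E and node-C with total throughput 22.

22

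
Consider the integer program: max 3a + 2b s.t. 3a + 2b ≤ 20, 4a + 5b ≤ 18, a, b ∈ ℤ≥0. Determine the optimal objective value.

12

Relaxing integrality, the LP optimum is 13.50 at (a,b) = (4.5, 0), which is not an integer point.
(a,b)=(4,0) is feasible, giving 12.
(a,b)=(3,1) is feasible, giving 11.
The best lattice point is (4,0), giving 12.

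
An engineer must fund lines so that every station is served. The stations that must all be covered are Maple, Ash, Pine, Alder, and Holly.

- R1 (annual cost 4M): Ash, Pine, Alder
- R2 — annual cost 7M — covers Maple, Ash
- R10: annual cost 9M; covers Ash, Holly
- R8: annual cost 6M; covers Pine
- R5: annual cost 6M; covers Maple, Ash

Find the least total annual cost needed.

This is a weighted set-cover instance.
Choose R1, R10, and R5: together they cover Maple, Ash, Pine, Alder, Holly — every station.
Total annual cost: 4 + 9 + 6 = 19.

19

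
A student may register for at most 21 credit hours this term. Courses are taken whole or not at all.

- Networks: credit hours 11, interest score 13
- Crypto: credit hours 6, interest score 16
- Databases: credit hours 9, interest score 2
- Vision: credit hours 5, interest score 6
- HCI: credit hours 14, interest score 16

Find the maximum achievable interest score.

32

Allowing fractional choices, the relaxed optimum would be about 33.8, but courses are indivisible.
Crypto + HCI: credit hours 6 + 14 = 20 ≤ 21, interest score 16 + 16 = 32.
Networks + Crypto: credit hours 11 + 6 = 17 ≤ 21, interest score 13 + 16 = 29.
Crypto + Databases + Vision: credit hours 6 + 9 + 5 = 20 ≤ 21, interest score 16 + 2 + 6 = 24.
Best is Crypto and HCI with total interest score 32.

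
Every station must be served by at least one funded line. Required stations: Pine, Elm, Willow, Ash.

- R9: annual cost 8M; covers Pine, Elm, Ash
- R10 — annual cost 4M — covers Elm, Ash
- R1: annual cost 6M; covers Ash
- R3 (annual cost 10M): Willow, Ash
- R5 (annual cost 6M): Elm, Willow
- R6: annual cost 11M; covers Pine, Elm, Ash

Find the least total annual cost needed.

The greedy cost-per-new-station heuristic would pick R10, R5, and R9 for 18, but a cheaper cover exists.
Choose R9 and R5: together they cover Pine, Elm, Willow, Ash — every station.
Total annual cost: 8 + 6 = 14.
No cover costs less than 14.

14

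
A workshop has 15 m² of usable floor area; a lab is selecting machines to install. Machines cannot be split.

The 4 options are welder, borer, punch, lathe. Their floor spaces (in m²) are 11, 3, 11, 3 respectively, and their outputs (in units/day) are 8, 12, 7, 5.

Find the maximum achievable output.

Allowing fractional choices, the relaxed optimum would be about 23.5, but machines are indivisible.
welder + borer: floor space 11 + 3 = 14 ≤ 15, output 8 + 12 = 20.
borer + punch: floor space 3 + 11 = 14 ≤ 15, output 12 + 7 = 19.
Best is welder and borer with total output 20.

20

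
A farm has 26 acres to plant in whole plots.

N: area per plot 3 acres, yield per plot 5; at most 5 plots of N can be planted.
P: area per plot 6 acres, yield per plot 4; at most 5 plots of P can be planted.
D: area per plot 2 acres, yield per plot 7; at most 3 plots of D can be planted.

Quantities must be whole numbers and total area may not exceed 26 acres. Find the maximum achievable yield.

D has the best ratio (7/2); taking only D gives at most 3×7 = 21 (stopped by the supply cap of 3).
Mixing does better — 5×N and 3×D: area 21 ≤ 26, yield 5·5 + 3·7 = 46.

46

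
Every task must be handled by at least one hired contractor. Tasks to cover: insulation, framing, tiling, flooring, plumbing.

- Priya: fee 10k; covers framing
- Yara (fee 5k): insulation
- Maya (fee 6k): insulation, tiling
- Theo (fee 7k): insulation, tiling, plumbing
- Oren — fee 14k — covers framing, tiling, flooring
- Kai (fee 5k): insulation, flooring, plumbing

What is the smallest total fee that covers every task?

The greedy cost-per-new-task heuristic would pick Kai, Maya, and Priya for 21, but a cheaper cover exists.
Choose Oren and Kai: together they cover insulation, framing, tiling, flooring, plumbing — every task.
Total fee: 14 + 5 = 19.
No cover costs less than 19.

19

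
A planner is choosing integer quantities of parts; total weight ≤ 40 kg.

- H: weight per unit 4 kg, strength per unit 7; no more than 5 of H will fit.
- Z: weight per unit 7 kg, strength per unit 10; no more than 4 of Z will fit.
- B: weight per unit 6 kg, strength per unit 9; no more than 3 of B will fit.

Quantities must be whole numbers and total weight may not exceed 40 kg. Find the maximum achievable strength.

64

5×H, 2×Z, and 1×B: weight 40 ≤ 40, strength 5·7 + 2·10 + 1·9 = 64.
5×H, 1×Z, and 2×B: weight 39 ≤ 40, strength 5·7 + 1·10 + 2·9 = 63.
Best is 64.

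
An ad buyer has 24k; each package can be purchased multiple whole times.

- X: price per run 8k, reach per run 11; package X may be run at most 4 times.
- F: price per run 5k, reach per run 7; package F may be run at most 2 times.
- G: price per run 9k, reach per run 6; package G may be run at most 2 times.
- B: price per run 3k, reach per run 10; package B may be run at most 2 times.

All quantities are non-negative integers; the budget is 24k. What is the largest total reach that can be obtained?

This is a bounded integer knapsack.
B has the best ratio (10/3); taking only B gives at most 2×10 = 20 (stopped by the supply cap of 2).
Mixing does better — 1×X, 2×F, and 2×B: price 24 ≤ 24, reach 1·11 + 2·7 + 2·10 = 45.

45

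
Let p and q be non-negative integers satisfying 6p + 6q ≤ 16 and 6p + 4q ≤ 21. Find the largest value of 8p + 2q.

Relaxing integrality, the LP optimum is 21.33 at (p,q) = (2.67, 0), which is not an integer point.
(p,q)=(2,0): 6·2+6·0=12≤16, 6·2+4·0=12≤21, objective 16.
(p,q)=(1,1): 6·1+6·1=12≤16, 6·1+4·1=10≤21, objective 10.
(p,q)=(1,0): 6·1+6·0=6≤16, 6·1+4·0=6≤21, objective 8.
Maximum is 16 at (p,q)=(2,0).

16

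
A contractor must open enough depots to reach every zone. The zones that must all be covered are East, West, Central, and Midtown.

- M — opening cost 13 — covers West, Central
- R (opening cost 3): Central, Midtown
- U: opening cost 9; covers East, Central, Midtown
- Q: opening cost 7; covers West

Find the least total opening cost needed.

This is a weighted set-cover instance.
The greedy cost-per-new-zone heuristic would pick R, Q, and U for 19, but a cheaper cover exists.
Choose U and Q: together they cover East, West, Central, Midtown — every zone.
Total opening cost: 9 + 7 = 16.
No cover costs less than 16.

16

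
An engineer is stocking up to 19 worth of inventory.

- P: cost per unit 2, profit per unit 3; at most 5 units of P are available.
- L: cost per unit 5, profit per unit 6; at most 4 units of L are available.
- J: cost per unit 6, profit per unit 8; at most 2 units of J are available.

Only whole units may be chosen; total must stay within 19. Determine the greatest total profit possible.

26

This is a bounded integer knapsack.
4×P, 1×L, and 1×J: cost 19 ≤ 19, profit 4·3 + 1·6 + 1·8 = 26.
1×P, 1×L, and 2×J: cost 19 ≤ 19, profit 1·3 + 1·6 + 2·8 = 25.
Best is 26.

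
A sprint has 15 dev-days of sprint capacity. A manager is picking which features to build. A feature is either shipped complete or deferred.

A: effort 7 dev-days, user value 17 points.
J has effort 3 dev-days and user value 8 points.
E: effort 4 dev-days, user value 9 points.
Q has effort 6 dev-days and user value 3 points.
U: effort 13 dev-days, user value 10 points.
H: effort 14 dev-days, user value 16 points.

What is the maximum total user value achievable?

Allowing fractional choices, the relaxed optimum would be about 35.1, but features are indivisible.
A + J + E: effort 7 + 3 + 4 = 14 ≤ 15, user value 17 + 8 + 9 = 34.
A + E: effort 7 + 4 = 11 ≤ 15, user value 17 + 9 = 26.
Best is A, J, and E with total user value 34.

34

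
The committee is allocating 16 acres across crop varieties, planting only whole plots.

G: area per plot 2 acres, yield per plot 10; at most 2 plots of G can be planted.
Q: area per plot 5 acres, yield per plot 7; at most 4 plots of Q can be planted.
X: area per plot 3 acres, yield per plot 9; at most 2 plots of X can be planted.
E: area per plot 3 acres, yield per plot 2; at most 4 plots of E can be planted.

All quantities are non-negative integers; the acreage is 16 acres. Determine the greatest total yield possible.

45

This is a bounded integer knapsack.
2×G, 2×X, and 2×E: area 16 ≤ 16, yield 2·10 + 2·9 + 2·2 = 42.
2×G, 1×Q, and 2×X: area 15 ≤ 16, yield 2·10 + 1·7 + 2·9 = 45.
Best is 45.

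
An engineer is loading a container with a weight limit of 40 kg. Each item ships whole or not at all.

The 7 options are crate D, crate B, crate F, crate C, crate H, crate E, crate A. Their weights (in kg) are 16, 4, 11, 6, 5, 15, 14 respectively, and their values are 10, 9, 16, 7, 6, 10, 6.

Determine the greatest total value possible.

Treat it as a binary knapsack problem.
crate B + crate F + crate C + crate E: weight 4 + 11 + 6 + 15 = 36 ≤ 40, value 9 + 16 + 7 + 10 = 42.
crate D + crate B + crate F + crate C: weight 16 + 4 + 11 + 6 = 37 ≤ 40, value 10 + 9 + 16 + 7 = 42.
crate B + crate F + crate C + crate H + crate A: weight 4 + 11 + 6 + 5 + 14 = 40 ≤ 40, value 9 + 16 + 7 + 6 + 6 = 44.
Best is crate B, crate F, crate C, crate H, and crate A with total value 44.

44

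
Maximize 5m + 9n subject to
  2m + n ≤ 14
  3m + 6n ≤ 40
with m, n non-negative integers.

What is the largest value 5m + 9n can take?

The continuous relaxation peaks at (4.89, 4.22) with value 62.44; rounding to a feasible lattice point costs some objective.
(m,n)=(5,4): 2·5+1·4=14≤14, 3·5+6·4=39≤40, objective 61.
(m,n)=(3,5): 2·3+1·5=11≤14, 3·3+6·5=39≤40, objective 60.
(m,n)=(4,4): 2·4+1·4=12≤14, 3·4+6·4=36≤40, objective 56.
(m,n)=(5,3): 2·5+1·3=13≤14, 3·5+6·3=33≤40, objective 52.
Maximum is 61 at (m,n)=(5,4).

61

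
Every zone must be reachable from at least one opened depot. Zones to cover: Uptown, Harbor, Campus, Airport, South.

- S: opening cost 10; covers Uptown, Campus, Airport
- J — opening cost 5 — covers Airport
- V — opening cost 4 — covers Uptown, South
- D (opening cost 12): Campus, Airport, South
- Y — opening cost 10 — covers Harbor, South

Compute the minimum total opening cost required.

The greedy cost-per-new-zone heuristic would pick V, S, and Y for 24, but a cheaper cover exists.
Choose S and Y: together they cover Uptown, Harbor, Campus, Airport, South — every zone.
Total opening cost: 10 + 10 = 20.
No cover costs less than 20.

20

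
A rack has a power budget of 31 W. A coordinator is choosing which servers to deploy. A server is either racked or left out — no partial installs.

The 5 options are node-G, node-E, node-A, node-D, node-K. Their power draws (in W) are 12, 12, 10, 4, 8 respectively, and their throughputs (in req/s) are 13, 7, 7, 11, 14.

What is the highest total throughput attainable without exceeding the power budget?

Treat it as a binary knapsack problem.
Allowing fractional choices, the relaxed optimum would be about 42.9, but servers are indivisible.
node-G + node-A + node-K: power draw 12 + 10 + 8 = 30 ≤ 31, throughput 13 + 7 + 14 = 34.
node-G + node-D + node-K: power draw 12 + 4 + 8 = 24 ≤ 31, throughput 13 + 11 + 14 = 38.
node-A + node-D + node-K: power draw 10 + 4 + 8 = 22 ≤ 31, throughput 7 + 11 + 14 = 32.
Best is node-G, node-D, and node-K with total throughput 38.

38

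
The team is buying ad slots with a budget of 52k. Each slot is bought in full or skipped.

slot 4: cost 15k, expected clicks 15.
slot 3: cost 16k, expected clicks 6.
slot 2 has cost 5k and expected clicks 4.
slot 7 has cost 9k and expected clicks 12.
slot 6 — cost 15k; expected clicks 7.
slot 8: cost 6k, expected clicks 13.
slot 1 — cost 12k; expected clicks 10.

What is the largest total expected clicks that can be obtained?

54

Take slot 4, slot 2, slot 7, slot 8, and slot 1: cost 15 + 5 + 9 + 6 + 12 = 47 ≤ 52, expected clicks 15 + 4 + 12 + 13 + 10 = 54.
No other feasible combination does better.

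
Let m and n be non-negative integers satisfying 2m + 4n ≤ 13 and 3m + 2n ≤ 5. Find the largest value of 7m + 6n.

13

(m,n)=(1,1): 2·1+4·1=6≤13, 3·1+2·1=5≤5, objective 13.
(m,n)=(0,2): 2·0+4·2=8≤13, 3·0+2·2=4≤5, objective 12.
(m,n)=(1,0): 2·1+4·0=2≤13, 3·1+2·0=3≤5, objective 7.
No feasible integer point exceeds 13.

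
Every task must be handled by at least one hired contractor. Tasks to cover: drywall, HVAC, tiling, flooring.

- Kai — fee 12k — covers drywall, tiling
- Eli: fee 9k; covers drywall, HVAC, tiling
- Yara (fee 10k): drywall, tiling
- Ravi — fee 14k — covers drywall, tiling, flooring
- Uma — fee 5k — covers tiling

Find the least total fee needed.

23

This is an integer covering problem.
Choose Eli and Ravi: together they cover drywall, HVAC, tiling, flooring — every task.
Total fee: 9 + 14 = 23.
No cover costs less than 23.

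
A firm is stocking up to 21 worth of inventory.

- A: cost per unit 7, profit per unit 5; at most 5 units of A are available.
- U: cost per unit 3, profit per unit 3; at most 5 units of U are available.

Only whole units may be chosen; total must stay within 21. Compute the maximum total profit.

Take 1×A and 4×U: cost 19 ≤ 21, profit 1·5 + 4·3 = 17.
No other integer combination yields more.

17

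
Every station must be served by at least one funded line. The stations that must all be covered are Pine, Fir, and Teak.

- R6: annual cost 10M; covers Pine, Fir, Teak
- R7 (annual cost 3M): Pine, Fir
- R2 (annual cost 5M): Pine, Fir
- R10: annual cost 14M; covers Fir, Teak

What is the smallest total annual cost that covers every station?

The greedy cost-per-new-station heuristic would pick R7 and R6 for 13, but a cheaper cover exists.
R6 alone covers Pine, Fir, Teak — every station.
Total annual cost: 10.
No cover costs less than 10.

10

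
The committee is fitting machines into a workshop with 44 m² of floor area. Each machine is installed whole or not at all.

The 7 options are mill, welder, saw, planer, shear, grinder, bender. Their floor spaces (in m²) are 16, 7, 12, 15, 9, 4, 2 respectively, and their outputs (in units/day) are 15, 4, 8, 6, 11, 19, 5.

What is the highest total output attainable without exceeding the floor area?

58

mill + saw + shear + grinder + bender: floor space 16 + 12 + 9 + 4 + 2 = 43 ≤ 44, output 15 + 8 + 11 + 19 + 5 = 58.
mill + saw + shear + grinder: floor space 16 + 12 + 9 + 4 = 41 ≤ 44, output 15 + 8 + 11 + 19 = 53.
mill + welder + shear + grinder + bender: floor space 16 + 7 + 9 + 4 + 2 = 38 ≤ 44, output 15 + 4 + 11 + 19 + 5 = 54.
Best is mill, saw, shear, grinder, and bender with total output 58.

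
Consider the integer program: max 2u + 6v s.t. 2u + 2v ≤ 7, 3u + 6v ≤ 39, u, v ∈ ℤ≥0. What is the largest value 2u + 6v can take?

(u,v)=(0,3) is feasible, giving 18.
(u,v)=(1,2) is feasible, giving 14.
(u,v)=(0,2) is feasible, giving 12.
The best lattice point is (0,3), giving 18.

18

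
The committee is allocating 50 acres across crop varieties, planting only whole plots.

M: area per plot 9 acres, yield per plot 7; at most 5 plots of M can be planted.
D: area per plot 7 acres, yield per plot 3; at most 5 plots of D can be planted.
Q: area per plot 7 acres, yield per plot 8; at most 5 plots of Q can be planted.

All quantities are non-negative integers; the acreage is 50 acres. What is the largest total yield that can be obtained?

Take 1×M and 5×Q: area 44 ≤ 50, yield 1·7 + 5·8 = 47.
Q has the best ratio (8/7) and is taken to its limit of 5; remaining capacity is filled optimally with the others.

47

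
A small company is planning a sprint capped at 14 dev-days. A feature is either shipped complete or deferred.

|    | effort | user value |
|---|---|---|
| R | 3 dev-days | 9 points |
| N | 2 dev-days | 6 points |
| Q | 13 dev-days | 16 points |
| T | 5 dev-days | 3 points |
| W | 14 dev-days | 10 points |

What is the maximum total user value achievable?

18

R + N + T: effort 3 + 2 + 5 = 10 ≤ 14, user value 9 + 6 + 3 = 18.
Q: effort 13 ≤ 14, user value 16.
R + N: effort 3 + 2 = 5 ≤ 14, user value 9 + 6 = 15.
Best is R, N, and T with total user value 18.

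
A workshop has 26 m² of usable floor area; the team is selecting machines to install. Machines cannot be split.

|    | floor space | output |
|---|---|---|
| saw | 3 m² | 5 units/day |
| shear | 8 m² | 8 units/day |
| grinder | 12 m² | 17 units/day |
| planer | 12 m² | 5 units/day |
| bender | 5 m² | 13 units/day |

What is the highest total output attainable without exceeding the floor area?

Allowing fractional choices, the relaxed optimum would be about 41.0, but machines are indivisible.
shear + grinder + bender: floor space 8 + 12 + 5 = 25 ≤ 26, output 8 + 17 + 13 = 38.
saw + grinder + bender: floor space 3 + 12 + 5 = 20 ≤ 26, output 5 + 17 + 13 = 35.
grinder + bender: floor space 12 + 5 = 17 ≤ 26, output 17 + 13 = 30.
Best is shear, grinder, and bender with total output 38.

38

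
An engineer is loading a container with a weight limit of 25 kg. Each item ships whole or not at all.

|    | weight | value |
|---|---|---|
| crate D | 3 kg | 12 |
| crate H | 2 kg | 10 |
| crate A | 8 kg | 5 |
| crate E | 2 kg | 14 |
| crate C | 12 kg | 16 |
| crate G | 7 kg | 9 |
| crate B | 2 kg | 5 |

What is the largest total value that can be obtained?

57

crate D + crate H + crate E + crate C + crate B: weight 3 + 2 + 2 + 12 + 2 = 21 ≤ 25, value 12 + 10 + 14 + 16 + 5 = 57.
crate D + crate H + crate A + crate E + crate G + crate B: weight 3 + 2 + 8 + 2 + 7 + 2 = 24 ≤ 25, value 12 + 10 + 5 + 14 + 9 + 5 = 55.
crate H + crate E + crate C + crate G + crate B: weight 2 + 2 + 12 + 7 + 2 = 25 ≤ 25, value 10 + 14 + 16 + 9 + 5 = 54.
Best is crate D, crate H, crate E, crate C, and crate B with total value 57.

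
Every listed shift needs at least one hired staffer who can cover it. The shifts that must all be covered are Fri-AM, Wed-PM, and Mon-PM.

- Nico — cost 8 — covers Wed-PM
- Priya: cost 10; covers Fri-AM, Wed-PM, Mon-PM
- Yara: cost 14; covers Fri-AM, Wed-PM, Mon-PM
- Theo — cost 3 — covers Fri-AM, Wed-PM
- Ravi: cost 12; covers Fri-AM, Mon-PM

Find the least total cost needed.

This is a weighted set-cover instance.
The greedy cost-per-new-shift heuristic would pick Theo and Priya for 13, but a cheaper cover exists.
Priya alone covers Fri-AM, Wed-PM, Mon-PM — every shift.
Total cost: 10.
No cover costs less than 10.

10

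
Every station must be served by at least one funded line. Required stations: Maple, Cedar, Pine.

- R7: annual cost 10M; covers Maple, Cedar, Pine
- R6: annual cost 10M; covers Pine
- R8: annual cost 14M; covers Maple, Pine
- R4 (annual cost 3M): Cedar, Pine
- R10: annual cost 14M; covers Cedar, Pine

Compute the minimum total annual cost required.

10

This is a weighted set-cover instance.
The greedy cost-per-new-station heuristic would pick R4 and R7 for 13, but a cheaper cover exists.
R7 alone covers Maple, Cedar, Pine — every station.
Total annual cost: 10.
No cover costs less than 10.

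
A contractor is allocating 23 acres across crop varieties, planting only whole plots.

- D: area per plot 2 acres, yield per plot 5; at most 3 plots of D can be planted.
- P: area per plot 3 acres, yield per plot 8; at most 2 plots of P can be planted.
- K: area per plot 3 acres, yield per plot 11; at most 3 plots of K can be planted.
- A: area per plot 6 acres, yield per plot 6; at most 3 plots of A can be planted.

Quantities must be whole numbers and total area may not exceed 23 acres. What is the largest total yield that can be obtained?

K has the best ratio (11/3); taking only K gives at most 3×11 = 33 (stopped by the supply cap of 3).
Mixing does better — 3×D, 2×P, and 3×K: area 21 ≤ 23, yield 3·5 + 2·8 + 3·11 = 64.

64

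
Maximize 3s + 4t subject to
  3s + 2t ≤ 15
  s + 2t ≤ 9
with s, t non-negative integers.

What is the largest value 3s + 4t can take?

21

(s,t)=(3,3): 3·3+2·3=15≤15, 1·3+2·3=9≤9, objective 21.
(s,t)=(2,3): 3·2+2·3=12≤15, 1·2+2·3=8≤9, objective 18.
(s,t)=(3,2): 3·3+2·2=13≤15, 1·3+2·2=7≤9, objective 17.
Maximum is 21 at (s,t)=(3,3).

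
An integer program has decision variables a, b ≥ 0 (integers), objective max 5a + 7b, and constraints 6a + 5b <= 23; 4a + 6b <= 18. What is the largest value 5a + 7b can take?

(a,b)=(3,1): 6·3+5·1=23≤23, 4·3+6·1=18≤18, objective 22.
(a,b)=(2,1): 6·2+5·1=17≤23, 4·2+6·1=14≤18, objective 17.
Maximum is 22 at (a,b)=(3,1).

22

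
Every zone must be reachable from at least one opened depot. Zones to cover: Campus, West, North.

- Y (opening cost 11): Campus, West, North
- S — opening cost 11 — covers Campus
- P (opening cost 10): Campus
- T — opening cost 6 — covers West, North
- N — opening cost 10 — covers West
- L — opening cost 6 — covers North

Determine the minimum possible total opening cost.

11

The greedy cost-per-new-zone heuristic would pick T and P for 16, but a cheaper cover exists.
Y alone covers Campus, West, North — every zone.
Total opening cost: 11.
No cover costs less than 11.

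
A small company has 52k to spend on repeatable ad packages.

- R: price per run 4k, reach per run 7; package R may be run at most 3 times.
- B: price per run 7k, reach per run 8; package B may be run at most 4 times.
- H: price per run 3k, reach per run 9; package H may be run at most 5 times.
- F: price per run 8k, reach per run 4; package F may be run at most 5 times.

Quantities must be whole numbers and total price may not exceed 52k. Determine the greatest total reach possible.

This is a bounded integer knapsack.
H has the best ratio (9/3); taking only H gives at most 5×9 = 45 (stopped by the supply cap of 5).
Mixing does better — 2×R, 4×B, and 5×H: price 51 ≤ 52, reach 2·7 + 4·8 + 5·9 = 91.

91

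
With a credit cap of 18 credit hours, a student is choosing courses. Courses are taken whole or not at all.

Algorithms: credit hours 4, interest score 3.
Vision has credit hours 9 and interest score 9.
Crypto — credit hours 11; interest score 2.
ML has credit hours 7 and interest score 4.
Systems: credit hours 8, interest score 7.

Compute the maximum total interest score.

16

Treat it as a binary knapsack problem.
Allowing fractional choices, the relaxed optimum would be about 16.8, but courses are indivisible.
Vision + ML: credit hours 9 + 7 = 16 ≤ 18, interest score 9 + 4 = 13.
Algorithms + Vision: credit hours 4 + 9 = 13 ≤ 18, interest score 3 + 9 = 12.
Vision + Systems: credit hours 9 + 8 = 17 ≤ 18, interest score 9 + 7 = 16.
Best is Vision and Systems with total interest score 16.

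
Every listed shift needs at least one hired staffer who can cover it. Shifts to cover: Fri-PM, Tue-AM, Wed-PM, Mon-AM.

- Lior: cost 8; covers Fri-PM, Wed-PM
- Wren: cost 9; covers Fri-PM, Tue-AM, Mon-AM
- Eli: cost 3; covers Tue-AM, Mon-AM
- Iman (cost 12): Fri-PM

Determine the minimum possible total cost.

This is a weighted set-cover instance.
Choose Lior and Eli: together they cover Fri-PM, Tue-AM, Wed-PM, Mon-AM — every shift.
Total cost: 8 + 3 = 11.
No cover costs less than 11.

11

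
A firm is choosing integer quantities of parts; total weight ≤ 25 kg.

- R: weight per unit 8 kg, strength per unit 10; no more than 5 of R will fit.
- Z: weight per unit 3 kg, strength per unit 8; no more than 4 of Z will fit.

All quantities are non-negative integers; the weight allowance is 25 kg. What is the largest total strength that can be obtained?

Z has the best ratio (8/3); taking only Z gives at most 4×8 = 32 (stopped by the supply cap of 4).
Mixing does better — 2×R and 3×Z: weight 25 ≤ 25, strength 2·10 + 3·8 = 44.

44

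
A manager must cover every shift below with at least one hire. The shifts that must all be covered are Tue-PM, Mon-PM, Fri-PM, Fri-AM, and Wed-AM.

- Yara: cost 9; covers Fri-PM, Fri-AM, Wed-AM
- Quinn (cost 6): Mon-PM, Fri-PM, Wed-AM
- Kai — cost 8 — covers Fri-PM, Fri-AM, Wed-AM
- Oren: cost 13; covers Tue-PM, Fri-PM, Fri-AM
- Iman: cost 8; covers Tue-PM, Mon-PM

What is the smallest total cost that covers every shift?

16

The greedy cost-per-new-shift heuristic would pick Quinn and Oren for 19, but a cheaper cover exists.
Choose Kai and Iman: together they cover Tue-PM, Mon-PM, Fri-PM, Fri-AM, Wed-AM — every shift.
Total cost: 8 + 8 = 16.
No cover costs less than 16.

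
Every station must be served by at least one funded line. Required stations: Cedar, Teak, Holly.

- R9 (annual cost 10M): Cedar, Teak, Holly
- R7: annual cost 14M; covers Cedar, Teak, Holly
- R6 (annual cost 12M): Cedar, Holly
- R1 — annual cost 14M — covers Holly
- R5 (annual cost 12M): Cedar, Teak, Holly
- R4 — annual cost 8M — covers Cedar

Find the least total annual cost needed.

10

R9 alone covers Cedar, Teak, Holly — every station.
Total annual cost: 10.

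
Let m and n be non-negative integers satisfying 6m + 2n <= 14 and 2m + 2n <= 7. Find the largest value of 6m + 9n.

The continuous relaxation peaks at (0, 3.5) with value 31.50; rounding to a feasible lattice point costs some objective.
(m,n)=(0,3): 6·0+2·3=6≤14, 2·0+2·3=6≤7, objective 27.
(m,n)=(1,2): 6·1+2·2=10≤14, 2·1+2·2=6≤7, objective 24.
(m,n)=(0,2): 6·0+2·2=4≤14, 2·0+2·2=4≤7, objective 18.
The best lattice point is (0,3), giving 27.

27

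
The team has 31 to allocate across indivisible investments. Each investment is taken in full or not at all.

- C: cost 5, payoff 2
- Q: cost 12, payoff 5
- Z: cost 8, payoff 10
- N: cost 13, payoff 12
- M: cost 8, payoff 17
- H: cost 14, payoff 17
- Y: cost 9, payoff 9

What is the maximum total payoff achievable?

44

M + H + Y: cost 8 + 14 + 9 = 31 ≤ 31, payoff 17 + 17 + 9 = 43.
Z + N + M: cost 8 + 13 + 8 = 29 ≤ 31, payoff 10 + 12 + 17 = 39.
Z + M + H: cost 8 + 8 + 14 = 30 ≤ 31, payoff 10 + 17 + 17 = 44.
Best is Z, M, and H with total payoff 44.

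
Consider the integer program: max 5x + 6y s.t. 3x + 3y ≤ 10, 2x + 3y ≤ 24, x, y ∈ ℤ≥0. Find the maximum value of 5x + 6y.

Relaxing integrality, the LP optimum is 20.00 at (x,y) = (0, 3.33), which is not an integer point.
(x,y)=(0,3): 3·0+3·3=9≤10, 2·0+3·3=9≤24, objective 18.
(x,y)=(1,2): 3·1+3·2=9≤10, 2·1+3·2=8≤24, objective 17.
Maximum is 18 at (x,y)=(0,3).

18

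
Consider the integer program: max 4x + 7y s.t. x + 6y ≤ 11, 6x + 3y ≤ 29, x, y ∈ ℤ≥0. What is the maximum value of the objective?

23

(x,y)=(4,1): 1·4+6·1=10≤11, 6·4+3·1=27≤29, objective 23.
(x,y)=(3,1): 1·3+6·1=9≤11, 6·3+3·1=21≤29, objective 19.
(x,y)=(4,0): 1·4+6·0=4≤11, 6·4+3·0=24≤29, objective 16.
(x,y)=(3,0): 1·3+6·0=3≤11, 6·3+3·0=18≤29, objective 12.
The best lattice point is (4,1), giving 23.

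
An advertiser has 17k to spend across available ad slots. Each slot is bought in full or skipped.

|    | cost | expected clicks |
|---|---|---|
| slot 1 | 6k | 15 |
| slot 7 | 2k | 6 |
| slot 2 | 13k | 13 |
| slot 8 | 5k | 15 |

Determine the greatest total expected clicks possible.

36

This is an integer program with binary decision variables.
Allowing fractional choices, the relaxed optimum would be about 40.0, but ad slots are indivisible.
slot 1 + slot 8: cost 6 + 5 = 11 ≤ 17, expected clicks 15 + 15 = 30.
slot 1 + slot 7 + slot 8: cost 6 + 2 + 5 = 13 ≤ 17, expected clicks 15 + 6 + 15 = 36.
slot 7 + slot 8: cost 2 + 5 = 7 ≤ 17, expected clicks 6 + 15 = 21.
Best is slot 1, slot 7, and slot 8 with total expected clicks 36.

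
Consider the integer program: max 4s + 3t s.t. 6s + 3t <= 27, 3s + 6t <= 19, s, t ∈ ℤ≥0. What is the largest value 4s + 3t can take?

19

Relaxing integrality, the LP optimum is 19.22 at (s,t) = (3.89, 1.22), which is not an integer point.
(s,t)=(4,1): 6·4+3·1=27≤27, 3·4+6·1=18≤19, objective 19.
(s,t)=(4,0): 6·4+3·0=24≤27, 3·4+6·0=12≤19, objective 16.
(s,t)=(3,1): 6·3+3·1=21≤27, 3·3+6·1=15≤19, objective 15.
(s,t)=(2,2): 6·2+3·2=18≤27, 3·2+6·2=18≤19, objective 14.
Maximum is 19 at (s,t)=(4,1).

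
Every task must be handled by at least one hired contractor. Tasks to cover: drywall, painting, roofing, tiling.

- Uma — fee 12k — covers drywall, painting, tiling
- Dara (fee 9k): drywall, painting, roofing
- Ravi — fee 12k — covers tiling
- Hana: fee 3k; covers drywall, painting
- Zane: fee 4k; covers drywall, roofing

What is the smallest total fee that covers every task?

This is a weighted set-cover instance.
Choose Uma and Zane: together they cover drywall, painting, roofing, tiling — every task.
Total fee: 12 + 4 = 16.

16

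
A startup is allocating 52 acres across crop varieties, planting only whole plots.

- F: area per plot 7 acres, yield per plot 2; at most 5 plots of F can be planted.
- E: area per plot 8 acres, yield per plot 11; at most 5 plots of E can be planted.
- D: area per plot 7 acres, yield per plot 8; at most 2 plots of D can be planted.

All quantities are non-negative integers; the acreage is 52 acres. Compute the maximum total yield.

63

This is a bounded integer knapsack.
4×E and 2×D: area 46 ≤ 52, yield 4·11 + 2·8 = 60.
5×E and 1×D: area 47 ≤ 52, yield 5·11 + 1·8 = 63.
Best is 63.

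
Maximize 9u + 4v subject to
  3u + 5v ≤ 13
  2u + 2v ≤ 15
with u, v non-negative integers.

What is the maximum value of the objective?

Relaxing integrality, the LP optimum is 39.00 at (u,v) = (4.33, 0), which is not an integer point.
(u,v)=(4,0): 3·4+5·0=12≤13, 2·4+2·0=8≤15, objective 36.
(u,v)=(3,0): 3·3+5·0=9≤13, 2·3+2·0=6≤15, objective 27.
No feasible integer point exceeds 36.

36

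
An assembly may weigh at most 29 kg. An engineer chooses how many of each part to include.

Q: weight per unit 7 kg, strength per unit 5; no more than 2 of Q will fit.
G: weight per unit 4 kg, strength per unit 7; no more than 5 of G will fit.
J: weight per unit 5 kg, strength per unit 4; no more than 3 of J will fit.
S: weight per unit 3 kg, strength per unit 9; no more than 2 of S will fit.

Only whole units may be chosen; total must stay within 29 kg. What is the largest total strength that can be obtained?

53

1×Q, 4×G, and 2×S: weight 29 ≤ 29, strength 1·5 + 4·7 + 2·9 = 51.
5×G and 2×S: weight 26 ≤ 29, strength 5·7 + 2·9 = 53.
Best is 53.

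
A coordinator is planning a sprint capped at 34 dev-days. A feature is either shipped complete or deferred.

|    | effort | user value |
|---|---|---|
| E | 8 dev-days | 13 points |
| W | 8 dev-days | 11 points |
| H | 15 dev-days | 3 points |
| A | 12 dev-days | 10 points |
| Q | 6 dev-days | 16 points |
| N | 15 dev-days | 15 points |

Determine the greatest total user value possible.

50

This is an integer program with binary decision variables.
Take E, W, A, and Q: effort 8 + 8 + 12 + 6 = 34 ≤ 34, user value 13 + 11 + 10 + 16 = 50.
No other feasible combination does better.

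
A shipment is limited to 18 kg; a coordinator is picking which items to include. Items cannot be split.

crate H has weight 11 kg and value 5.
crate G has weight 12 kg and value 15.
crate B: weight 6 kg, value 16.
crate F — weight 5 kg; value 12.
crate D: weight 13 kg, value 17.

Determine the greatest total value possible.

crate B + crate F: weight 6 + 5 = 11 ≤ 18, value 16 + 12 = 28.
crate G + crate B: weight 12 + 6 = 18 ≤ 18, value 15 + 16 = 31.
crate F + crate D: weight 5 + 13 = 18 ≤ 18, value 12 + 17 = 29.
Best is crate G and crate B with total value 31.

31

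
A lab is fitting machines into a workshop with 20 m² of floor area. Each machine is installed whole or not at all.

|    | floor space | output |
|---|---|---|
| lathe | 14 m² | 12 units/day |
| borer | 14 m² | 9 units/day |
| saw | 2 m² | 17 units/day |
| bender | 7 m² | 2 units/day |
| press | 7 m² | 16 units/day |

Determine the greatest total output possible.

35

This is a 0-1 knapsack instance.
saw + press: floor space 2 + 7 = 9 ≤ 20, output 17 + 16 = 33.
lathe + saw: floor space 14 + 2 = 16 ≤ 20, output 12 + 17 = 29.
saw + bender + press: floor space 2 + 7 + 7 = 16 ≤ 20, output 17 + 2 + 16 = 35.
Best is saw, bender, and press with total output 35.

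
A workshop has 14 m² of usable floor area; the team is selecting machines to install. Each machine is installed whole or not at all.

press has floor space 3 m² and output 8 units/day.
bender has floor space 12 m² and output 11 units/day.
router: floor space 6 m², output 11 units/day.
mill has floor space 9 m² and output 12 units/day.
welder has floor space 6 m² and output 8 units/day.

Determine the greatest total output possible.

This is a 0-1 knapsack instance.
Allowing fractional choices, the relaxed optimum would be about 25.7, but machines are indivisible.
press + mill: floor space 3 + 9 = 12 ≤ 14, output 8 + 12 = 20.
router + welder: floor space 6 + 6 = 12 ≤ 14, output 11 + 8 = 19.
press + router: floor space 3 + 6 = 9 ≤ 14, output 8 + 11 = 19.
Best is press and mill with total output 20.

20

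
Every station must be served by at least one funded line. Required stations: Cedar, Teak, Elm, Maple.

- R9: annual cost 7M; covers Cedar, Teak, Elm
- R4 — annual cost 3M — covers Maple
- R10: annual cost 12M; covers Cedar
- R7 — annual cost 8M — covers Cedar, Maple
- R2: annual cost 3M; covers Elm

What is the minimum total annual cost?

10

This is a weighted set-cover instance.
Choose R9 and R4: together they cover Cedar, Teak, Elm, Maple — every station.
Total annual cost: 7 + 3 = 10.
No cover costs less than 10.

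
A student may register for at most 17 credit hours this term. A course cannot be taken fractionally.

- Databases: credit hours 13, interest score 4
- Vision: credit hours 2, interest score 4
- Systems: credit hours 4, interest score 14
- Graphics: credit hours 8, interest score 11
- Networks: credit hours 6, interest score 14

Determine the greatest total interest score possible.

32

Take Vision, Systems, and Networks: credit hours 2 + 4 + 6 = 12 ≤ 17, interest score 4 + 14 + 14 = 32.
No other feasible combination does better.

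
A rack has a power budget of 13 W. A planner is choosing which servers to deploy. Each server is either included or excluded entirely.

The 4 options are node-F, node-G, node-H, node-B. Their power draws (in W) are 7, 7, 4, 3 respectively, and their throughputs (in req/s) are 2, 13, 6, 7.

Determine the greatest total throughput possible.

Allowing fractional choices, the relaxed optimum would be about 24.5, but servers are indivisible.
node-G + node-H: power draw 7 + 4 = 11 ≤ 13, throughput 13 + 6 = 19.
node-G + node-B: power draw 7 + 3 = 10 ≤ 13, throughput 13 + 7 = 20.
node-G: power draw 7 ≤ 13, throughput 13.
Best is node-G and node-B with total throughput 20.

20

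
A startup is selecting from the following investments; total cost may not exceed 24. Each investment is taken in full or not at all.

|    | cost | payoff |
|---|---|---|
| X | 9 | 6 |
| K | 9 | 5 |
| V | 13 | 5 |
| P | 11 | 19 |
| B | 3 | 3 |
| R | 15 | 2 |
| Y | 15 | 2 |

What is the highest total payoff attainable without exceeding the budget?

Treat it as a binary knapsack problem.
Allowing fractional choices, the relaxed optimum would be about 28.6, but investments are indivisible.
K + P + B: cost 9 + 11 + 3 = 23 ≤ 24, payoff 5 + 19 + 3 = 27.
X + P + B: cost 9 + 11 + 3 = 23 ≤ 24, payoff 6 + 19 + 3 = 28.
Best is X, P, and B with total payoff 28.

28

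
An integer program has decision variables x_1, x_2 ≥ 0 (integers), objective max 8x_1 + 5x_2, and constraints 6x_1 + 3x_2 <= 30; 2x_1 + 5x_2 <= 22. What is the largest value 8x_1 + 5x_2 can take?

42

(x_1,x_2)=(4,2) is feasible, giving 42.
(x_1,x_2)=(3,3) is feasible, giving 39.
(x_1,x_2)=(4,1) is feasible, giving 37.
(x_1,x_2)=(3,2) is feasible, giving 34.
The best lattice point is (4,2), giving 42.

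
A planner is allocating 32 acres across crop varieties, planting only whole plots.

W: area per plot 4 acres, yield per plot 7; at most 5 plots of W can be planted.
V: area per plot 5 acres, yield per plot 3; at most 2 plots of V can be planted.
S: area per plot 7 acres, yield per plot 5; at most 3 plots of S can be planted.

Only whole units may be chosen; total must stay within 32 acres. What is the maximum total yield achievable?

43

This is a bounded integer knapsack.
Take 5×W, 1×V, and 1×S: area 32 ≤ 32, yield 5·7 + 1·3 + 1·5 = 43.
W has the best ratio (7/4) and is taken to its limit of 5; remaining capacity is filled optimally with the others.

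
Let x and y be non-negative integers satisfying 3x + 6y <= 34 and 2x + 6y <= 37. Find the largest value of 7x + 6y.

77

The continuous relaxation peaks at (11.3, 0) with value 79.33; rounding to a feasible lattice point costs some objective.
(x,y)=(11,0): 3·11+6·0=33≤34, 2·11+6·0=22≤37, objective 77.
(x,y)=(10,0): 3·10+6·0=30≤34, 2·10+6·0=20≤37, objective 70.
No feasible integer point exceeds 77.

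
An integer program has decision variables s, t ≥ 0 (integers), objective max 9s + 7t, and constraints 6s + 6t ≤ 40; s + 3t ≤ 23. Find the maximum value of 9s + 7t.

Relaxing integrality, the LP optimum is 60.00 at (s,t) = (6.67, 0), which is not an integer point.
(s,t)=(6,0) is feasible, giving 54.
(s,t)=(5,1) is feasible, giving 52.
No feasible integer point exceeds 54.

54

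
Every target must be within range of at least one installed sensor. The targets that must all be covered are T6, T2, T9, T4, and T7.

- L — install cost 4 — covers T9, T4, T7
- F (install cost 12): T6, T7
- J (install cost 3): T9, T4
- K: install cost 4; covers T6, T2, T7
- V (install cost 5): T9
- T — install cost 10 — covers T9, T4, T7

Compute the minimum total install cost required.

7

The greedy cost-per-new-target heuristic would pick L and K for 8, but a cheaper cover exists.
Choose J and K: together they cover T6, T2, T9, T4, T7 — every target.
Total install cost: 3 + 4 = 7.
No cover costs less than 7.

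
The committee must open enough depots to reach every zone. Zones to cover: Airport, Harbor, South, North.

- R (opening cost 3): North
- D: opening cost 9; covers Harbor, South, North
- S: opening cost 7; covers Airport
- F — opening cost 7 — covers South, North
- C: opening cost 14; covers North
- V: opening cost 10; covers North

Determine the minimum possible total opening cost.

The greedy cost-per-new-zone heuristic would pick R, D, and S for 19, but a cheaper cover exists.
Choose D and S: together they cover Airport, Harbor, South, North — every zone.
Total opening cost: 9 + 7 = 16.
No cover costs less than 16.

16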